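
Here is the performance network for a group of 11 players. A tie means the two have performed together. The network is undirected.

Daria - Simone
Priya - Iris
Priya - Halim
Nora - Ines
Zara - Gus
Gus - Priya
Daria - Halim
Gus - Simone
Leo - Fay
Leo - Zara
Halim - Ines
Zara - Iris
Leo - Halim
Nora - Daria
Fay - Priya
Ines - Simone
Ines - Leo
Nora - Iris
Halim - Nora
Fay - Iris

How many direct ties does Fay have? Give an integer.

Fay is directly tied to Iris, Leo, and Priya. That is 3 neighbors, so the degree of Fay is 3.

3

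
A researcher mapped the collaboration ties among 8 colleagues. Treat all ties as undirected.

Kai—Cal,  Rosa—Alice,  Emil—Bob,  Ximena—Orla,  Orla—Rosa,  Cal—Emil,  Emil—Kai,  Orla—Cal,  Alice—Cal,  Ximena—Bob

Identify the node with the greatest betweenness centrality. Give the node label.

Cal

Unnormalized betweenness of each node: Alice:3/2, Bob:3/2, Cal:17/2, Emil:7/2, Kai:0, Orla:6, Rosa:1, Ximena:2.
Cal has the largest value, 17/2, making it the main broker — the node through which the most shortest paths run.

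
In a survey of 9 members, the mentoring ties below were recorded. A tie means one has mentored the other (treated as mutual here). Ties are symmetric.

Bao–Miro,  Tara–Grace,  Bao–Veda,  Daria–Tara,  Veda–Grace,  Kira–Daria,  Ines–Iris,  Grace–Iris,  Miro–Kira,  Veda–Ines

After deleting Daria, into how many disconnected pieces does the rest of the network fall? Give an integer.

1

Daria's neighbors (Kira and Tara) remain reachable from one another through other ties, so the rest of the network stays in one piece.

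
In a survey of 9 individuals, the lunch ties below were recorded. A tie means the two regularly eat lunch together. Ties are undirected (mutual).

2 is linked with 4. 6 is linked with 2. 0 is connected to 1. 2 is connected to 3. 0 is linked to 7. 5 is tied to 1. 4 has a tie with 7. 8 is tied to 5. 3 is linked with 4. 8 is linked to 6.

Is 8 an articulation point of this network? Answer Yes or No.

No

Even without 8, every remaining node can still reach every other (the residual graph is connected), so 8 is not a cut vertex.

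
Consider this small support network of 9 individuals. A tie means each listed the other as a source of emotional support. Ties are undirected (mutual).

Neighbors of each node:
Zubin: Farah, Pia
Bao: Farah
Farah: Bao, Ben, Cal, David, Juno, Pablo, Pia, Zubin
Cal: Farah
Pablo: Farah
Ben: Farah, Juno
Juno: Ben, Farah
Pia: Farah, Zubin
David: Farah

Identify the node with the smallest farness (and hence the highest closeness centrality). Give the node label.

Farah

Farness (sum of distances to all others) for each node — Bao:15, Ben:14, Cal:15, David:15, Farah:8, Juno:14, Pablo:15, Pia:14, Zubin:14.
The smallest farness is 8, for Farah, so Farah has the highest closeness.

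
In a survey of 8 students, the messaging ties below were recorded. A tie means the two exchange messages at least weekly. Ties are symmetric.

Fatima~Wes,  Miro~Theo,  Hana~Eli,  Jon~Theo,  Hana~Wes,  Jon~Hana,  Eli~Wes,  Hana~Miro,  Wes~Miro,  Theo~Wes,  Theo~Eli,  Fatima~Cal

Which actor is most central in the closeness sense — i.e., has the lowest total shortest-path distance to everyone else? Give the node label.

Farness (sum of distances to all others) for each node — Cal:19, Eli:12, Fatima:13, Hana:11, Jon:15, Miro:12, Theo:11, Wes:9.
The smallest farness is 9, for Wes, so Wes has the highest closeness.

Wes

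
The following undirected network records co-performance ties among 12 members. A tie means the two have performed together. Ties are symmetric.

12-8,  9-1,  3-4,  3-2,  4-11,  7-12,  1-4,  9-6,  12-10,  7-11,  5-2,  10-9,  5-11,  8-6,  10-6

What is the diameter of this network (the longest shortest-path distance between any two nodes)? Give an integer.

5

Eccentricity of each node (its greatest distance to any other): 1:3, 2:5, 3:5, 4:4, 5:5, 6:5, 7:3, 8:5, 9:4, 10:5, 11:4, 12:4.
The maximum eccentricity is 5, realized for instance by the pair 3–8 via 3 – 4 – 1 – 9 – 6 – 8. So the diameter is 5.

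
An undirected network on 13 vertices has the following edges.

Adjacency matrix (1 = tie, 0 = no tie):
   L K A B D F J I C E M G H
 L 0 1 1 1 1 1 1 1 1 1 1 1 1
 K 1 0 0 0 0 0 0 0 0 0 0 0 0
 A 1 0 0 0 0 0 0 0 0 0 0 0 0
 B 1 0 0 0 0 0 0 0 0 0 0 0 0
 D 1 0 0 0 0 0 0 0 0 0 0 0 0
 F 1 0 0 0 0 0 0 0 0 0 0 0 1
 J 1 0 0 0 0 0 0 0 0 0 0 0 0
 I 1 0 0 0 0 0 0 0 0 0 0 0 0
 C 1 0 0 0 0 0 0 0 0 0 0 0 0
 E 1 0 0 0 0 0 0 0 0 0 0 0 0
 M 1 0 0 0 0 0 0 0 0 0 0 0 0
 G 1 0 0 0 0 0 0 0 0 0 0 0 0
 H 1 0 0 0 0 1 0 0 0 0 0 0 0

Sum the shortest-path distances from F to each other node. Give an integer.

Distances from F: A:2, B:2, C:2, D:2, E:2, G:2, H:1, I:2, J:2, K:2, L:1, M:2.
Sum = 2 + 2 + 2 + 2 + 2 + 2 + 1 + 2 + 2 + 2 + 1 + 2 = 22.

22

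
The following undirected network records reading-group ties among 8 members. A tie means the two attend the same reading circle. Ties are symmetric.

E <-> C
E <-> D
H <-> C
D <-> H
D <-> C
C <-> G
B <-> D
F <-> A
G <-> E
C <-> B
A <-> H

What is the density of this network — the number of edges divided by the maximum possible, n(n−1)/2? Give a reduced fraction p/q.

There are 11 edges and 8 nodes, so the maximum possible is C(8,2) = 28.
Density = 11/28.

11/28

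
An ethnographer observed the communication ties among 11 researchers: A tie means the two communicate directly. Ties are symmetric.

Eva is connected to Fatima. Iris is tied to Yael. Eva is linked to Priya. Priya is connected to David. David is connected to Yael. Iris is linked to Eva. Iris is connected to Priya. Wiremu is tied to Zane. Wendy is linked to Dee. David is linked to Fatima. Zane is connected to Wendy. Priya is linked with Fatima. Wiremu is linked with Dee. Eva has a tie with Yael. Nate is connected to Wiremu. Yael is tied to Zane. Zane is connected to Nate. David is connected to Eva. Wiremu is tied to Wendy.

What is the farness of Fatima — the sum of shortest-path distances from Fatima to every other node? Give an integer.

27

Distances from Fatima: David:1, Dee:5, Eva:1, Iris:2, Nate:4, Priya:1, Wendy:4, Wiremu:4, Yael:2, Zane:3.
Sum = 1 + 5 + 1 + 2 + 4 + 1 + 4 + 4 + 2 + 3 = 27.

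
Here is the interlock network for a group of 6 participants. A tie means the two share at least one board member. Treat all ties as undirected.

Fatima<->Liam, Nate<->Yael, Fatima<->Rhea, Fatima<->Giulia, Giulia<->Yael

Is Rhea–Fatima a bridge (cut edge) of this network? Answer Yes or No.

Without the Rhea–Fatima edge there is no alternate route between Rhea and Fatima, so the network disconnects. It is a bridge.

Yes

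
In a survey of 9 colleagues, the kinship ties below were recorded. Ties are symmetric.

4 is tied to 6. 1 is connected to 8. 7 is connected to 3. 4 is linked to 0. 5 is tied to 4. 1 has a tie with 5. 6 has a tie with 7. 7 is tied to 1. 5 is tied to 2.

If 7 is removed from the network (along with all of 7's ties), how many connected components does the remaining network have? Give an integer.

2

Without 7, the remaining ties split the others into: {3}; {0, 1, 2, 4, 5, 6, 8}.
That's 2 separate components.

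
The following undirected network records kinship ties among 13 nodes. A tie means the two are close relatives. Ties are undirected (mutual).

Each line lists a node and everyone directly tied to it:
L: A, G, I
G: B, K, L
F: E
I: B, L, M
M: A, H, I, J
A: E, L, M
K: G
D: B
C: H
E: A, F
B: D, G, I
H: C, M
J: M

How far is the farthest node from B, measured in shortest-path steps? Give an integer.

5

Distances from B: A:3, C:4, D:1, E:4, F:5, G:1, H:3, I:1, J:3, K:2, L:2, M:2.
The largest is 5 (to F), so the eccentricity of B is 5.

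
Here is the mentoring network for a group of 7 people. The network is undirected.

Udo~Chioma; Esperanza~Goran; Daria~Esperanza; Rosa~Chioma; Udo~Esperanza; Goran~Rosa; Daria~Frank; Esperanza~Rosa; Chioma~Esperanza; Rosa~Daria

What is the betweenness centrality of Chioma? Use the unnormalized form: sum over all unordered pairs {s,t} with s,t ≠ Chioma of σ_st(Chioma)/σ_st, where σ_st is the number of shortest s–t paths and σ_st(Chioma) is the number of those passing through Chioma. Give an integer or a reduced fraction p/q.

Pairs whose geodesics pass through Chioma — Rosa–Udo: 1/2.
All other pairs contribute 0.
Summing the contributions gives betweenness(Chioma) = 1/2.

1/2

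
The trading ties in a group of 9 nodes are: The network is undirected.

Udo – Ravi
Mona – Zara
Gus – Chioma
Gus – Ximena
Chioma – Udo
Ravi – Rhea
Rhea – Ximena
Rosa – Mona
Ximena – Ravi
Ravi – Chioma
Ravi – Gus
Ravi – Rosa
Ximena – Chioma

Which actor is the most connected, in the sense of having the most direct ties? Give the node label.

Ravi

Degrees — Chioma:4, Gus:3, Mona:2, Ravi:6, Rhea:2, Rosa:2, Udo:2, Ximena:4, Zara:1.
The maximum is 6, attained only by Ravi.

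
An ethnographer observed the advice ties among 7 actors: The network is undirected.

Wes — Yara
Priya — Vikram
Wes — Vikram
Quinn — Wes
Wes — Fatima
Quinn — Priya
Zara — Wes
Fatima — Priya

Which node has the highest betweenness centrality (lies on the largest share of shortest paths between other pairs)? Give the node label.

Wes

Unnormalized betweenness of each node: Fatima:1, Priya:3/2, Quinn:1, Vikram:1, Wes:21/2, Yara:0, Zara:0.
Wes has the largest value, 21/2, making it the main broker — the node through which the most shortest paths run.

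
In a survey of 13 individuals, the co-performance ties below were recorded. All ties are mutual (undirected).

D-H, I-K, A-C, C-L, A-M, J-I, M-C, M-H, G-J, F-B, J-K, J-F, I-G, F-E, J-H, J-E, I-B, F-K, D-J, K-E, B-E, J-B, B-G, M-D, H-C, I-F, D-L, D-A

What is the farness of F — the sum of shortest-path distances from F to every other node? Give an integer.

23

Distances from F: A:3, B:1, C:3, D:2, E:1, G:2, H:2, I:1, J:1, K:1, L:3, M:3.
Sum = 3 + 1 + 3 + 2 + 1 + 2 + 2 + 1 + 1 + 1 + 3 + 3 = 23.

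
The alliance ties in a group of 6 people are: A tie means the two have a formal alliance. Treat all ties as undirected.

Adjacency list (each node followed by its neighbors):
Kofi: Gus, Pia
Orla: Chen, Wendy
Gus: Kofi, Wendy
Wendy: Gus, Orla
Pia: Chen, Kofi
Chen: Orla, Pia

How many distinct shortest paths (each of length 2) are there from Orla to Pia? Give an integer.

1

The shortest distance is 2, and the only length-2 path is Orla–Chen–Pia. So there is exactly 1 shortest path.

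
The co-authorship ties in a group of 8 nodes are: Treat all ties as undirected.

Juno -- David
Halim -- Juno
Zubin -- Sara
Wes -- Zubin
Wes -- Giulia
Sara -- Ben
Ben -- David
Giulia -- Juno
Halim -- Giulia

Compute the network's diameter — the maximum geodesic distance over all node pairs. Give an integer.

4

Eccentricity of each node (its greatest distance to any other): Ben:3, David:3, Giulia:3, Halim:4, Juno:3, Sara:4, Wes:3, Zubin:3.
The maximum eccentricity is 4, realized for instance by the pair Sara–Halim via Sara – Ben – David – Juno – Halim. So the diameter is 4.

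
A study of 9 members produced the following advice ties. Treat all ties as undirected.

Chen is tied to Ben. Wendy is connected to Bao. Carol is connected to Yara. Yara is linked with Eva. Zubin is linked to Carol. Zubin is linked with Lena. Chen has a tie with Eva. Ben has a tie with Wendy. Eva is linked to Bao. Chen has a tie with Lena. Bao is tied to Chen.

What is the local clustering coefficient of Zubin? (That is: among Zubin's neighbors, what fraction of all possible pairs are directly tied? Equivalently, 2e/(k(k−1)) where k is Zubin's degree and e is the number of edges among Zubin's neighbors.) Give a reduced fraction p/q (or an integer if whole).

0

Zubin's neighbors: Carol and Lena (k = 2).
Possible neighbor pairs: C(2,2) = 1. Edges among them: none → e = 0.
Clustering(Zubin) = 0/1.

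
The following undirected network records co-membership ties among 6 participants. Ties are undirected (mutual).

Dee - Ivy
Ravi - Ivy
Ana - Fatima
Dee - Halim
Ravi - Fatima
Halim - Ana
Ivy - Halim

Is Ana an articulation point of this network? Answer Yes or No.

Even without Ana, every remaining node can still reach every other (the residual graph is connected), so Ana is not a cut vertex.

No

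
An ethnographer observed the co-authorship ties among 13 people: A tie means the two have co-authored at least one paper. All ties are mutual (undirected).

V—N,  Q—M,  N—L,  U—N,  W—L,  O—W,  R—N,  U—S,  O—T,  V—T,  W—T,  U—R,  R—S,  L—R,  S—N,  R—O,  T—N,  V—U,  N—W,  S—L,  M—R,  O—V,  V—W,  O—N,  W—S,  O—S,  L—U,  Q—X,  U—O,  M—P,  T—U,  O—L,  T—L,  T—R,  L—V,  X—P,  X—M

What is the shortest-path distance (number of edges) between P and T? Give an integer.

One shortest route is P – M – R – T, which uses 3 edges, and at distance 2 from P we only reach {Q, R}, which does not include T. So d(P,T) = 3.

3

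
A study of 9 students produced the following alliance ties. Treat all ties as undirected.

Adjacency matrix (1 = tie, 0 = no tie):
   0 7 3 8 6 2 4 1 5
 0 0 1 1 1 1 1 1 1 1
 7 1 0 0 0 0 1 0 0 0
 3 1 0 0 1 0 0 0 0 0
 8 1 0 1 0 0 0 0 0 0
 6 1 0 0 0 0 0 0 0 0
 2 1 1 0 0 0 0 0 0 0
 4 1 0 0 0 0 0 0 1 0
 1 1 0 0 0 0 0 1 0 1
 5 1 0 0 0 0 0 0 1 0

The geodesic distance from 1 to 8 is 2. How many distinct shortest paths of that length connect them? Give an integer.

1

The shortest distance is 2, and the only length-2 path is 1–0–8. So there is exactly 1 shortest path.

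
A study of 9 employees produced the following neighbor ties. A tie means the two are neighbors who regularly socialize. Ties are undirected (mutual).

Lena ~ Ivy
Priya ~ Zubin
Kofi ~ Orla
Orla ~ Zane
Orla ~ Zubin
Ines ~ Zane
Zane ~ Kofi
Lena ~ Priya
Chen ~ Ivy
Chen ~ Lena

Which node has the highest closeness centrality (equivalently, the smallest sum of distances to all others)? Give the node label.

Farness (sum of distances to all others) for each node — Chen:27, Ines:29, Ivy:27, Kofi:23, Lena:21, Orla:18, Priya:18, Zane:22, Zubin:17.
The smallest farness is 17, for Zubin, so Zubin has the highest closeness.

Zubin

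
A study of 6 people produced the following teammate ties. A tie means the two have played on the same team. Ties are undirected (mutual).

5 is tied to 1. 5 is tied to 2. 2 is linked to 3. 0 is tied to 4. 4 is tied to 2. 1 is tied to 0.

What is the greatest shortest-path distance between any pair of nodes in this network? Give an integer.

3

Eccentricity of each node (its greatest distance to any other): 0:3, 1:3, 2:2, 3:3, 4:2, 5:2.
The maximum eccentricity is 3, realized for instance by the pair 3–1 via 3 – 2 – 5 – 1. So the diameter is 3.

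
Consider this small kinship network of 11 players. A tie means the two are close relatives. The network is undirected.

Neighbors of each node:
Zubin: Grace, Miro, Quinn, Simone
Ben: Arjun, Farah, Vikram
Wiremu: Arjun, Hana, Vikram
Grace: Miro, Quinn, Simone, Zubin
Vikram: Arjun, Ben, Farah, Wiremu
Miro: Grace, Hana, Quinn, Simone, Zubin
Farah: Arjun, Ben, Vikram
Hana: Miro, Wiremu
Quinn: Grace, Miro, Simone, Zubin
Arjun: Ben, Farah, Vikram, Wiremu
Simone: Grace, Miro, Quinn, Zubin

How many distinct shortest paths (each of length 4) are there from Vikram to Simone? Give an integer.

The shortest distance is 4, and the only length-4 path is Vikram–Wiremu–Hana–Miro–Simone. So there is exactly 1 shortest path.

1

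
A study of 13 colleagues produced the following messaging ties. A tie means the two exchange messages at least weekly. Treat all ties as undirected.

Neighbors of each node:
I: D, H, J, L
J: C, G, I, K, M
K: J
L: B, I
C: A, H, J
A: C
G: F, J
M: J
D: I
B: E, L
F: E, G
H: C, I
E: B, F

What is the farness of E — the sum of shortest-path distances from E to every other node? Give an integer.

37

Distances from E: A:5, B:1, C:4, D:4, F:1, G:2, H:4, I:3, J:3, K:4, L:2, M:4.
Sum = 5 + 1 + 4 + 4 + 1 + 2 + 4 + 3 + 3 + 4 + 2 + 4 = 37.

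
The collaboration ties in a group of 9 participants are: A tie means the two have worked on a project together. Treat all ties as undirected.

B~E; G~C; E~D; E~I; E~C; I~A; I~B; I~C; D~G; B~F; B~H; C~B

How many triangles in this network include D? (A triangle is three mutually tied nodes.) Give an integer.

0

D's neighbors are E and G, but none of them are tied to each other, so no triangle contains D.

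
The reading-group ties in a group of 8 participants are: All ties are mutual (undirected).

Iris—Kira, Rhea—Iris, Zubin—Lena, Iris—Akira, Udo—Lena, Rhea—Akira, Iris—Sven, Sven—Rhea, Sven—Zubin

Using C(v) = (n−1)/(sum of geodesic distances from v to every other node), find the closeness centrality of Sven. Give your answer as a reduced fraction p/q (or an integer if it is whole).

7/12

Distances from Sven: Akira:2, Iris:1, Kira:2, Lena:2, Rhea:1, Udo:3, Zubin:1. Sum = 12.
n = 8, so closeness = 7/12.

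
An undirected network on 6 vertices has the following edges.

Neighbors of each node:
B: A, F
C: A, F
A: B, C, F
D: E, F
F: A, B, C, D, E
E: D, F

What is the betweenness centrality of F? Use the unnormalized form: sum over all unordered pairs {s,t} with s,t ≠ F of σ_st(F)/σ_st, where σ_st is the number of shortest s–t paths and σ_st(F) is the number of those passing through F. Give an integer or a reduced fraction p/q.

13/2

Pairs whose geodesics pass through F — A–E: 1; A–D: 1; B–C: 1/2; B–E: 1; B–D: 1; C–E: 1; C–D: 1.
All other pairs contribute 0.
Summing the contributions gives betweenness(F) = 13/2.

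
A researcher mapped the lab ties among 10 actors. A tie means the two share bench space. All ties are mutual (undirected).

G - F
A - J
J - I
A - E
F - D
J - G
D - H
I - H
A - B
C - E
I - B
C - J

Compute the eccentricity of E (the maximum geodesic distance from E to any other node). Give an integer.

Distances from E: A:1, B:2, C:1, D:5, F:4, G:3, H:4, I:3, J:2.
The largest is 5 (to D), so the eccentricity of E is 5.

5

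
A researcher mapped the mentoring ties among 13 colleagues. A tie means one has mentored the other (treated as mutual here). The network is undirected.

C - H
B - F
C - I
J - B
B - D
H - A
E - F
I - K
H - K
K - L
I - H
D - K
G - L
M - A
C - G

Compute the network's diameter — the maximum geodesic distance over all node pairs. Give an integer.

Eccentricity of each node (its greatest distance to any other): A:6, B:5, C:6, D:4, E:7, F:6, G:6, H:5, I:5, J:6, K:4, L:5, M:7.
The maximum eccentricity is 7, realized for instance by the pair E–M via E – F – B – D – K – H – A – M. So the diameter is 7.

7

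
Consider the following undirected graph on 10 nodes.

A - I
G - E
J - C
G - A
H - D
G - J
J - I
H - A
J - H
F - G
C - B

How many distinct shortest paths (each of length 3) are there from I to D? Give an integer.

The shortest distance is 3. The length-3 paths are: I–J–H–D; I–A–H–D.
That gives 2 distinct shortest paths.

2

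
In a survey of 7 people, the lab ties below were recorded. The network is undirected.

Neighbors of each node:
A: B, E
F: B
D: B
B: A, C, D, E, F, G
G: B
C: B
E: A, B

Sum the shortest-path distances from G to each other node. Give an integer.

Distances from G: A:2, B:1, C:2, D:2, E:2, F:2.
Sum = 2 + 1 + 2 + 2 + 2 + 2 = 11.

11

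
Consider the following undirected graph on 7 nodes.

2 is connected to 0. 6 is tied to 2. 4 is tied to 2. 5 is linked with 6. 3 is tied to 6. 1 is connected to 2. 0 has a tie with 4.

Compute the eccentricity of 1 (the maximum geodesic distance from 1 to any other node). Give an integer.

Distances from 1: 0:2, 2:1, 3:3, 4:2, 5:3, 6:2.
The largest is 3 (to 3 and 5), so the eccentricity of 1 is 3.

3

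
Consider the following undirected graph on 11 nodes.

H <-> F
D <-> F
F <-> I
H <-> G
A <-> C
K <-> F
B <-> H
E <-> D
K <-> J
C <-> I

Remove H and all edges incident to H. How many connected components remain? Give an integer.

Without H, the remaining ties split the others into: {A, C, D, E, F, I, J, K}; {G}; {B}.
That's 3 separate components.

3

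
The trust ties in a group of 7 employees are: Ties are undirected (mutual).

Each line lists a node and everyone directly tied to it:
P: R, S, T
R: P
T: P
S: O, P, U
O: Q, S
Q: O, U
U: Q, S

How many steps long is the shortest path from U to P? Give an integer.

One shortest route is U – S – P, which uses 2 edges, and U and P are not directly tied, so nothing shorter exists. So d(U,P) = 2.

2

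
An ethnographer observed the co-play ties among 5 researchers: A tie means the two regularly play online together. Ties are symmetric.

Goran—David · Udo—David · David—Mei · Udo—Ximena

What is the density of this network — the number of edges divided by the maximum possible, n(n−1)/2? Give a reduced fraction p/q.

2/5

There are 4 edges and 5 nodes, so the maximum possible is C(5,2) = 10.
Density = 4/10 = 2/5.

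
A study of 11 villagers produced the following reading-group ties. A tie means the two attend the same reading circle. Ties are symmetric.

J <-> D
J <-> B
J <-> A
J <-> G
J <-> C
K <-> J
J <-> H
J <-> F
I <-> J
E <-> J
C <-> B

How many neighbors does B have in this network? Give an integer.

B is directly tied to C and J. That is 2 neighbors, so the degree of B is 2.

2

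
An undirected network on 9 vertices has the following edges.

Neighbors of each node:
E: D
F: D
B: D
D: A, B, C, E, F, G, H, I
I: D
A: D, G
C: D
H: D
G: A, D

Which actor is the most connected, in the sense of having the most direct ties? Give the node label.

D

Degrees — A:2, B:1, C:1, D:8, E:1, F:1, G:2, H:1, I:1.
The maximum is 8, attained only by D.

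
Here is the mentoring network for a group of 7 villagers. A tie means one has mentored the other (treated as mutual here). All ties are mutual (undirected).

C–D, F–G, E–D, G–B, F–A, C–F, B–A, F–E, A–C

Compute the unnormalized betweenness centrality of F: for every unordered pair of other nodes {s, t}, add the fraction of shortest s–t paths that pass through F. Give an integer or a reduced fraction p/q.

Pairs whose geodesics pass through F — A–E: 1; A–G: 1/2; E–G: 1; E–B: 2/2; E–C: 1/2; G–C: 1; G–D: 2/2.
All other pairs contribute 0.
Summing the contributions gives betweenness(F) = 6.

6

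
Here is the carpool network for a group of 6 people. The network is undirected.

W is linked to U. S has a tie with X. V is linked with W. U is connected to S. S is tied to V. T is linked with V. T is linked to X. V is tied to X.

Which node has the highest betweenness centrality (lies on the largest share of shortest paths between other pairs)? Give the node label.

Unnormalized betweenness of each node: S:13/6, T:0, U:1/2, V:11/3, W:5/6, X:5/6.
V has the largest value, 11/3, making it the main broker — the node through which the most shortest paths run.

V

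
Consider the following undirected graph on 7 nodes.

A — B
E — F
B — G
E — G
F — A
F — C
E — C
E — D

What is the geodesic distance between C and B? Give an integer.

3

One shortest route is C – F – A – B, which uses 3 edges, and at distance 2 from C we only reach {A, D, G}, which does not include B. So d(C,B) = 3.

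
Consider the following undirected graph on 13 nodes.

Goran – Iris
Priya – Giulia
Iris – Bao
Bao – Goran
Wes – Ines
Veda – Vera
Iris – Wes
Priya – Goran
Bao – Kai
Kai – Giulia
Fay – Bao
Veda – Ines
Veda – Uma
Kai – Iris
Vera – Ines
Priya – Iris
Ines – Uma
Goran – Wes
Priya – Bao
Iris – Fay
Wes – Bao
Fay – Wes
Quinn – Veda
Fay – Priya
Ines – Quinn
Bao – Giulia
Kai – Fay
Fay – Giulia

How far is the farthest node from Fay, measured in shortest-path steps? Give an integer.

Distances from Fay: Bao:1, Giulia:1, Goran:2, Ines:2, Iris:1, Kai:1, Priya:1, Quinn:3, Uma:3, Veda:3, Vera:3, Wes:1.
The largest is 3 (to Quinn, Uma, Vera, and Veda), so the eccentricity of Fay is 3.

3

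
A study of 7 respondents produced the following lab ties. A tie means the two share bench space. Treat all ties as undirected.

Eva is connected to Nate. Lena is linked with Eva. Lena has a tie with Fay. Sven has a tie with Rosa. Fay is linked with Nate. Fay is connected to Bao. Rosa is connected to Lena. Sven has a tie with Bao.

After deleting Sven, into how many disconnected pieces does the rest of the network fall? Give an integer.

1

Sven's neighbors (Bao and Rosa) remain reachable from one another through other ties, so the rest of the network stays in one piece.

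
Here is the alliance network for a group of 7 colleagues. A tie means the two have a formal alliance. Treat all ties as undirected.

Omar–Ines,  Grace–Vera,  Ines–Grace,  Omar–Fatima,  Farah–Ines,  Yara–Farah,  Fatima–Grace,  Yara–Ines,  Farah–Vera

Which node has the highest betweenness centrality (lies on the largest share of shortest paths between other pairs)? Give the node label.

Unnormalized betweenness of each node: Farah:11/6, Fatima:5/6, Grace:23/6, Ines:19/3, Omar:4/3, Vera:5/6, Yara:0.
Ines has the largest value, 19/3, making it the main broker — the node through which the most shortest paths run.

Ines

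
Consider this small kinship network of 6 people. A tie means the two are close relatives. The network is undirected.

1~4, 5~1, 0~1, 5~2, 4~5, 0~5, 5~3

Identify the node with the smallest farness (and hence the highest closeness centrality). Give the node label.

Farness (sum of distances to all others) for each node — 0:8, 1:7, 2:9, 3:9, 4:8, 5:5.
The smallest farness is 5, for 5, so 5 has the highest closeness.

5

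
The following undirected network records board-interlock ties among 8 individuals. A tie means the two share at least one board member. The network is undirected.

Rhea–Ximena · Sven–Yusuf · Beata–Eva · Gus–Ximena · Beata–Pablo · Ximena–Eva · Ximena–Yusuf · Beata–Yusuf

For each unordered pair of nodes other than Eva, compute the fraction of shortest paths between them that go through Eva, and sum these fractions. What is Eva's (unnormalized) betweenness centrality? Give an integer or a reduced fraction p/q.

Pairs whose geodesics pass through Eva — Rhea–Pablo: 1/2; Rhea–Beata: 1/2; Pablo–Gus: 1/2; Pablo–Ximena: 1/2; Beata–Gus: 1/2; Beata–Ximena: 1/2.
All other pairs contribute 0.
Summing the contributions gives betweenness(Eva) = 3.

3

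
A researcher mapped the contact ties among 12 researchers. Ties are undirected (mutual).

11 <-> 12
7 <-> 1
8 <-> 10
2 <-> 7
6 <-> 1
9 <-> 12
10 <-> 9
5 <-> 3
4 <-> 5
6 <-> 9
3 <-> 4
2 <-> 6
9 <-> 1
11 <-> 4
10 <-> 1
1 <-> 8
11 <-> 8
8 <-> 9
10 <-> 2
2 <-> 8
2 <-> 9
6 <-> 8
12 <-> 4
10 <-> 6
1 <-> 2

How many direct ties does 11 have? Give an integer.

3

11 is directly tied to 4, 8, and 12. That is 3 neighbors, so the degree of 11 is 3.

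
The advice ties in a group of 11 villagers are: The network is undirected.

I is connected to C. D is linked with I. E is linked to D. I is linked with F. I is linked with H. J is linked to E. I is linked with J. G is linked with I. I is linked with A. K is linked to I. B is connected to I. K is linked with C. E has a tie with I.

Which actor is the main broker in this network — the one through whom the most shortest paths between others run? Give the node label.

I

Unnormalized betweenness of each node: A:0, B:0, C:0, D:0, E:1/2, F:0, G:0, H:0, I:83/2, J:0, K:0.
I has the largest value, 83/2, making it the main broker — the node through which the most shortest paths run.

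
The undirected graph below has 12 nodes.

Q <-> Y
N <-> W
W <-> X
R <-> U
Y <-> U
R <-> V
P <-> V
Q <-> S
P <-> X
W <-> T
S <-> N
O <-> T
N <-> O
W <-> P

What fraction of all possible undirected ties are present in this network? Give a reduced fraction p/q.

7/33

There are 14 edges and 12 nodes, so the maximum possible is C(12,2) = 66.
Density = 14/66 = 7/33.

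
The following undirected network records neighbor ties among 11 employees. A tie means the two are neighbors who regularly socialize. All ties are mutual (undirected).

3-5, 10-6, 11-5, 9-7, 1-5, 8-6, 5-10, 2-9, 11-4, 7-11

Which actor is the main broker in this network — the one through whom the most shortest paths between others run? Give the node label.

Unnormalized betweenness of each node: 1:0, 2:0, 3:0, 4:0, 5:32, 6:9, 7:16, 8:0, 9:9, 10:16, 11:27.
5 has the largest value, 32, making it the main broker — the node through which the most shortest paths run.

5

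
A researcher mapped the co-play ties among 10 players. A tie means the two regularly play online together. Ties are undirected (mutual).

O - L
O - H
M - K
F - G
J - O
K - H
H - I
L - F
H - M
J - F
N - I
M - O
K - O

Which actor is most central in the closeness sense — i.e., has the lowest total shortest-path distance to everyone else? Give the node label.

O

Farness (sum of distances to all others) for each node — F:23, G:31, H:17, I:23, J:19, K:19, L:19, M:19, N:31, O:15.
The smallest farness is 15, for O, so O has the highest closeness.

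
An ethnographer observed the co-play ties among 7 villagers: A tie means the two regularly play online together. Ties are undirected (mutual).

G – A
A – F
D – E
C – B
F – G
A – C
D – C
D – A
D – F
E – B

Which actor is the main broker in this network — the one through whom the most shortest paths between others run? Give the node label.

D

Unnormalized betweenness of each node: A:23/6, B:1/2, C:19/6, D:14/3, E:5/6, F:1, G:0.
D has the largest value, 14/3, making it the main broker — the node through which the most shortest paths run.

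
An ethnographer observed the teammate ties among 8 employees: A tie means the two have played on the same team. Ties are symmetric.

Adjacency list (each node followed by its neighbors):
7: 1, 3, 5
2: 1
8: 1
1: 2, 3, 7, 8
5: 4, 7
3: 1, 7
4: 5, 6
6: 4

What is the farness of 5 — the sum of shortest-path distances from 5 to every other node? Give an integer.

Distances from 5: 1:2, 2:3, 3:2, 4:1, 6:2, 7:1, 8:3.
Sum = 2 + 3 + 2 + 1 + 2 + 1 + 3 = 14.

14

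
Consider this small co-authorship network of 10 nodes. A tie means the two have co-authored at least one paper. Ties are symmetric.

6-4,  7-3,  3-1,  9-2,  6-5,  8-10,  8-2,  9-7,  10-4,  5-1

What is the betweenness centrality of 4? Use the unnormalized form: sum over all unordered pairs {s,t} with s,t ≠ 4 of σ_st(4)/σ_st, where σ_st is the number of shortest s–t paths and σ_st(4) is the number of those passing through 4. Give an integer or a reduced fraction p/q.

Pairs whose geodesics pass through 4 — 3–10: 1/2; 1–10: 1; 1–8: 1/2; 5–10: 1; 5–8: 1; 5–2: 1/2; 6–10: 1; 6–8: 1; 6–2: 1; 6–9: 1/2.
All other pairs contribute 0.
Summing the contributions gives betweenness(4) = 8.

8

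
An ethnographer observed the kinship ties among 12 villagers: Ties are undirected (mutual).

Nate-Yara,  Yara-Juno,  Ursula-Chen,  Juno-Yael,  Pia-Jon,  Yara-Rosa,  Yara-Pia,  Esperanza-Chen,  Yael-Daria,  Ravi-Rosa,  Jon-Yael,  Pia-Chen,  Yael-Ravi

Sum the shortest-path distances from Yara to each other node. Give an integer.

Distances from Yara: Chen:2, Daria:3, Esperanza:3, Jon:2, Juno:1, Nate:1, Pia:1, Ravi:2, Rosa:1, Ursula:3, Yael:2.
Sum = 2 + 3 + 3 + 2 + 1 + 1 + 1 + 2 + 1 + 3 + 2 = 21.

21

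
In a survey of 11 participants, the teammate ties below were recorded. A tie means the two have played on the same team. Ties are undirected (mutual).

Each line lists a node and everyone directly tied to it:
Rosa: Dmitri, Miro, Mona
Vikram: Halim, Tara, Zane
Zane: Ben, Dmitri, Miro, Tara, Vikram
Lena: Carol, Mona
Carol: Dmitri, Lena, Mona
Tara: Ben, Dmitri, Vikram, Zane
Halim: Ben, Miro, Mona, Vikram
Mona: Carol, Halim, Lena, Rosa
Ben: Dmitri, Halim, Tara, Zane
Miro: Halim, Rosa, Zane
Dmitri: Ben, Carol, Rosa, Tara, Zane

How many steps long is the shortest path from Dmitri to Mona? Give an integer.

2

One shortest route is Dmitri – Carol – Mona, which uses 2 edges, and Dmitri and Mona are not directly tied, so nothing shorter exists. So d(Dmitri,Mona) = 2.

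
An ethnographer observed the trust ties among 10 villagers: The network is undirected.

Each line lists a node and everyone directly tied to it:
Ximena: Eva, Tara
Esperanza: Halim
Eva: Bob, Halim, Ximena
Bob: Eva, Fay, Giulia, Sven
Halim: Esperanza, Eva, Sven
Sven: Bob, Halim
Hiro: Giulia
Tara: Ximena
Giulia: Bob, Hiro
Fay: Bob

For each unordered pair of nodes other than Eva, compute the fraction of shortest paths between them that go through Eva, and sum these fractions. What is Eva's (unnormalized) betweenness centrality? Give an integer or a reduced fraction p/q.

Pairs whose geodesics pass through Eva — Ximena–Fay: 1; Ximena–Bob: 1; Ximena–Sven: 2/2; Ximena–Giulia: 1; Ximena–Halim: 1; Ximena–Hiro: 1; Ximena–Esperanza: 1; Fay–Tara: 1; Fay–Halim: 1/2; Fay–Esperanza: 1/2; Tara–Bob: 1; Tara–Sven: 2/2; Tara–Giulia: 1; Tara–Halim: 1 … (+8 more pairs).
All other pairs contribute 0.
Summing the contributions gives betweenness(Eva) = 18.

18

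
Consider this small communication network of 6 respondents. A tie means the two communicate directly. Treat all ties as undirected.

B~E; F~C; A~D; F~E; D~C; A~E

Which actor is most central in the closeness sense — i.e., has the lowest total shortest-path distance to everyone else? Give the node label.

E

Farness (sum of distances to all others) for each node — A:8, B:11, C:9, D:9, E:7, F:8.
The smallest farness is 7, for E, so E has the highest closeness.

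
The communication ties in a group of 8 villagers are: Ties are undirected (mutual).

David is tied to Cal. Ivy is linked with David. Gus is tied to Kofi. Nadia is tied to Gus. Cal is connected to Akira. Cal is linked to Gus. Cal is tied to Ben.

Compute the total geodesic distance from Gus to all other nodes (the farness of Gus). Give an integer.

12

Distances from Gus: Akira:2, Ben:2, Cal:1, David:2, Ivy:3, Kofi:1, Nadia:1.
Sum = 2 + 2 + 1 + 2 + 3 + 1 + 1 = 12.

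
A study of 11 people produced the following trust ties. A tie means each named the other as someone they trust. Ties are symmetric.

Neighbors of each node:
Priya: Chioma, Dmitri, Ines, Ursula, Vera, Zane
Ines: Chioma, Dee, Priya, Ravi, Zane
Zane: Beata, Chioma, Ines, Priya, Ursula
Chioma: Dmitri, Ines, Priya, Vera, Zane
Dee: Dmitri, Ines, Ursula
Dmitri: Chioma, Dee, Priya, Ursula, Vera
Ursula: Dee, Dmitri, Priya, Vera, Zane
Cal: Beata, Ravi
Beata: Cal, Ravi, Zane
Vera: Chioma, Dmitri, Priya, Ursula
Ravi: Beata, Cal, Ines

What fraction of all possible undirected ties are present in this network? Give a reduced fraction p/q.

23/55

There are 23 edges and 11 nodes, so the maximum possible is C(11,2) = 55.
Density = 23/55.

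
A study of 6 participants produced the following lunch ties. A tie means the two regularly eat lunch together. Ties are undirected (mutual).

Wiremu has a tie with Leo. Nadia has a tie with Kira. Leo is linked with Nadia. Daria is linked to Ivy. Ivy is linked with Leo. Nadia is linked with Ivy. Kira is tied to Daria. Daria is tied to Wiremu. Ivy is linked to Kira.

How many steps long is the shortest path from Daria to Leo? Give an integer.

2

One shortest route is Daria – Wiremu – Leo, which uses 2 edges, and Daria and Leo are not directly tied, so nothing shorter exists. So d(Daria,Leo) = 2.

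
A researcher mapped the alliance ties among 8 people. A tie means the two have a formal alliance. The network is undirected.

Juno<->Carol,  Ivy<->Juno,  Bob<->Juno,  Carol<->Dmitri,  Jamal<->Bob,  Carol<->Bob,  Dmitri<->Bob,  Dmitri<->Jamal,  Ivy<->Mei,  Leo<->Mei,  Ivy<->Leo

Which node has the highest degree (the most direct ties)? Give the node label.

Degrees — Bob:4, Carol:3, Dmitri:3, Ivy:3, Jamal:2, Juno:3, Leo:2, Mei:2.
The maximum is 4, attained only by Bob.

Bob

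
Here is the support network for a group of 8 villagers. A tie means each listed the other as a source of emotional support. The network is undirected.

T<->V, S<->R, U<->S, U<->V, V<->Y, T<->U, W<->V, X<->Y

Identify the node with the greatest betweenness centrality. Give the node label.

V

Unnormalized betweenness of each node: R:0, S:6, T:0, U:10, V:14, W:0, X:0, Y:6.
V has the largest value, 14, making it the main broker — the node through which the most shortest paths run.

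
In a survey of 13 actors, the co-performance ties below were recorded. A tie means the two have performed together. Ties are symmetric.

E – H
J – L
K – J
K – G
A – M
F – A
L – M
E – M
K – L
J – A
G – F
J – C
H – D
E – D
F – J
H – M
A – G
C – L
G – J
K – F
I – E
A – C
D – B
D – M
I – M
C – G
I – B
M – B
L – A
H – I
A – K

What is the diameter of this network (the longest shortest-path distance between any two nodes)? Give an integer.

3

Eccentricity of each node (its greatest distance to any other): A:2, B:3, C:3, D:3, E:3, F:3, G:3, H:3, I:3, J:3, K:3, L:2, M:2.
The maximum eccentricity is 3, realized for instance by the pair F–I via F – A – M – I. So the diameter is 3.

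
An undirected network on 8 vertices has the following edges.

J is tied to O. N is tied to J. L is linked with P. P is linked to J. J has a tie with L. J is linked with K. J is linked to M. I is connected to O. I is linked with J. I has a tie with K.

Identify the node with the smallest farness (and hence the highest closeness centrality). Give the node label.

Farness (sum of distances to all others) for each node — I:11, J:7, K:12, L:12, M:13, N:13, O:12, P:12.
The smallest farness is 7, for J, so J has the highest closeness.

J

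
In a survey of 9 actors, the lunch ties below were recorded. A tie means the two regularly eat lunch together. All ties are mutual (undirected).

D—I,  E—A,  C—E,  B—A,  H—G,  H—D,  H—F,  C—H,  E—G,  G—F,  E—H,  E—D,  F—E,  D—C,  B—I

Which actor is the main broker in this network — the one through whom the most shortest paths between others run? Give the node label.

E

Unnormalized betweenness of each node: A:4, B:1, C:0, D:6, E:11, F:0, G:0, H:3, I:2.
E has the largest value, 11, making it the main broker — the node through which the most shortest paths run.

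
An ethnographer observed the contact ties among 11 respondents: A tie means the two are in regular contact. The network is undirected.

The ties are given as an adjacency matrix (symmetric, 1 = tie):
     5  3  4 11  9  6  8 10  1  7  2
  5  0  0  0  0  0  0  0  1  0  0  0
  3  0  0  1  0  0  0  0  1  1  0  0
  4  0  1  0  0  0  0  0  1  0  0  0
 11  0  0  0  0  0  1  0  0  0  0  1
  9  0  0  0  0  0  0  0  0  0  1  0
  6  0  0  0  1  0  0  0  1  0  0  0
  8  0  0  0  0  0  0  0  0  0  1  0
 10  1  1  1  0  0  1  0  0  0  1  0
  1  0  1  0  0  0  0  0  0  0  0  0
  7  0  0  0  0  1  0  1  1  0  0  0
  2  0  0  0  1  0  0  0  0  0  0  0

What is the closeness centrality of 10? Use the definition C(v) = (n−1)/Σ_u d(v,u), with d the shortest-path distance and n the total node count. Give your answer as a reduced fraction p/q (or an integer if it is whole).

5/8

Distances from 10: 1:2, 2:3, 3:1, 4:1, 5:1, 6:1, 7:1, 8:2, 9:2, 11:2. Sum = 16.
n = 11, so closeness = 10/16 = 5/8.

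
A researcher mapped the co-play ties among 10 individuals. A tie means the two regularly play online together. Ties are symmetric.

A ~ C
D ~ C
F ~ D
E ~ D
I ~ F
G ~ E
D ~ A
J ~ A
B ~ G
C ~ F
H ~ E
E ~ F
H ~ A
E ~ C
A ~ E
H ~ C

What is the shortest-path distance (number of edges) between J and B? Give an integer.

4

One shortest route is J – A – E – G – B, which uses 4 edges, and at distance 3 from J we only reach {F, G}, which does not include B. So d(J,B) = 4.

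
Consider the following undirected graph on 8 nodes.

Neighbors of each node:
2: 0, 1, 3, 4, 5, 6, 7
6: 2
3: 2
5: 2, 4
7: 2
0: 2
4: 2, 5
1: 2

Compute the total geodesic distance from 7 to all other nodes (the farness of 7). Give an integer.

13

Distances from 7: 0:2, 1:2, 2:1, 3:2, 4:2, 5:2, 6:2.
Sum = 2 + 2 + 1 + 2 + 2 + 2 + 2 = 13.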